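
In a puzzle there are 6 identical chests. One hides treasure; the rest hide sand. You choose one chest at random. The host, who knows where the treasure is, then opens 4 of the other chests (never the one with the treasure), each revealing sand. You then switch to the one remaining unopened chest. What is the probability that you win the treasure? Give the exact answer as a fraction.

Your original chest holds the treasure with probability 1/6, so the other 5 collectively hold it with probability 5/6.
The host can always find 4 empty chests to open, so the reveals don't change that 5/6; it is now spread over the 1 remaining unopened chest.
P(win by switching) = (5/6) · (1/1) = 5/6.

5/6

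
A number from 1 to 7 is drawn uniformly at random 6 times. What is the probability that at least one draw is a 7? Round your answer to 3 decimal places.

P(no draw is a 7) = (6/7)^6 ≈ 0.397.
P(at least one) = 1 − 0.397 = 0.603.

0.603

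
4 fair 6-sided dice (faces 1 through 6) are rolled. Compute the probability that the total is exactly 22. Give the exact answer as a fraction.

There are 6^4 = 1296 equally likely outcomes.
The number of ordered 4-tuples from {1,…,6} summing to 22 is 10.
P(sum = 22) = 10/1296 = 5/648.

5/648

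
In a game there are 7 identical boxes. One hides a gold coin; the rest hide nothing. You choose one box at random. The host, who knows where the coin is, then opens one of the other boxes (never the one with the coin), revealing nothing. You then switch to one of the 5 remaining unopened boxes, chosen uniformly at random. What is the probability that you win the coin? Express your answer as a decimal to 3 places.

0.171

Your original box holds the coin with probability 1/7, so the other 6 collectively hold it with probability 6/7.
The host can always find an empty box to open, so this doesn't change that 6/7; it is now spread over the 5 remaining unopened boxes.
P(win by switching) = (6/7) · (1/5) = 6/35 ≈ 0.171.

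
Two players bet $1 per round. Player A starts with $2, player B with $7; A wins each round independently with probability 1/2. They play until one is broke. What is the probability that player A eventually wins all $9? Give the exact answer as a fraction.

With a fair step, P(i) = ½P(i−1) + ½P(i+1) with P(0)=0, P(9)=1 has the linear solution P(i) = i/9.
P(2) = 2/9.

2/9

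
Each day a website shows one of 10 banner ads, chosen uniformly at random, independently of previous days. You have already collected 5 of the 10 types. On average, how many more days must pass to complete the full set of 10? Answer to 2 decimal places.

22.83

Starting from 5 distinct types, each trial gives a new one with probability (10−i)/10 when i types are held, so the wait for the next new type is 10/(10−i).
E = 10/5 + 10/4 + 10/3 + 10/2 + 10/1 = 137/6 ≈ 22.83.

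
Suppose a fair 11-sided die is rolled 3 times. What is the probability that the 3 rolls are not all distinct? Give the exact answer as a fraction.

31/121

P(all 3 different) = 11/11 · 10/11 · ··· · 9/11 = 90/121.
P(at least two equal) = 1 − 90/121 = 31/121.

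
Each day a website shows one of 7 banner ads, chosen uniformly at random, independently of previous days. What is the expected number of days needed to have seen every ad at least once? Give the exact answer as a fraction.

363/20

After i distinct types are collected, each trial gives a new one with probability (7−i)/7, so the expected wait for the next new type is 7/(7−i).
E = 7/7 + 7/6 + 7/5 + 7/4 + 7/3 + 7/2 + 7/1 = 363/20.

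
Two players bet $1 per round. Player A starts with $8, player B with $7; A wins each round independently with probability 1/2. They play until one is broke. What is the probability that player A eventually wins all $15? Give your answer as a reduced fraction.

With a fair step, P(i) = ½P(i−1) + ½P(i+1) with P(0)=0, P(15)=1 has the linear solution P(i) = i/15.
P(8) = 8/15.

8/15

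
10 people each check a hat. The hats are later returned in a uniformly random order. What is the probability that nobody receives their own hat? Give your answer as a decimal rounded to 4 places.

This is the derangement probability: permutations of 10 with no fixed point.
D(10) = 10! · (1 − 1/1! + 1/2! − ··· + (−1)^10/10!) = 1334961.
P = 1334961/3628800 = 16481/44800 ≈ 0.3679.

0.3679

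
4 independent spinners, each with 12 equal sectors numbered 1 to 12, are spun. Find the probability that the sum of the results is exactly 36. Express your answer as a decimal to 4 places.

There are 12^4 = 20736 equally likely outcomes.
The number of ordered 4-tuples from {1,…,12} summing to 36 is 451.
P(sum = 36) = 451/20736 ≈ 0.0217.

0.0217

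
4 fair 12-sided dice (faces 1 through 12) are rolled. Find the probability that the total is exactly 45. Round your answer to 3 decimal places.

There are 12^4 = 20736 equally likely outcomes.
The number of ordered 4-tuples from {1,…,12} summing to 45 is 20.
P(sum = 45) = 20/20736 = 5/5184 ≈ 0.001.

0.001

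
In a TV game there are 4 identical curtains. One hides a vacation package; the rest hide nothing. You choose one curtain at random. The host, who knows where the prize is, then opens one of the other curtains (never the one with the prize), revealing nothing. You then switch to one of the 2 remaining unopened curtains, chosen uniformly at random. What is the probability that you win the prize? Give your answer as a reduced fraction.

Your original curtain holds the prize with probability 1/4, so the other 3 collectively hold it with probability 3/4.
The host can always find an empty curtain to open, so this doesn't change that 3/4; it is now spread over the 2 remaining unopened curtains.
P(win by switching) = (3/4) · (1/2) = 3/8.

3/8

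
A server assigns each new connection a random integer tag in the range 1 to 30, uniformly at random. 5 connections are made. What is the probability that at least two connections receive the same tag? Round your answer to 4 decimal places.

It's easier to compute the probability that all 5 are distinct.
P(all distinct) = 30/30 · 29/30 · ··· · 26/30 ≈ 0.7037.
So the probability of at least one match is 1 − 0.7037 = 0.2963.

0.2963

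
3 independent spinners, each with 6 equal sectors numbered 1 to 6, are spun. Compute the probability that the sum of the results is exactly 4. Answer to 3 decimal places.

0.014

There are 6^3 = 216 equally likely outcomes.
The number of ordered 3-tuples from {1,…,6} summing to 4 is 3.
P(sum = 4) = 3/216 = 1/72 ≈ 0.014.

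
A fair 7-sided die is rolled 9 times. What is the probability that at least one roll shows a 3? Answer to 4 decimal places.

0.7503

P(no roll shows a 3) = (6/7)^9 ≈ 0.2497.
P(at least one) = 1 − 0.2497 = 0.7503.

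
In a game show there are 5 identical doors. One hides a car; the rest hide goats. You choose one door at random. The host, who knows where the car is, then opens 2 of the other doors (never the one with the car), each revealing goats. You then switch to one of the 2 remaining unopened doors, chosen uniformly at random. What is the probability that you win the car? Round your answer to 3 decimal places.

Your original door holds the car with probability 1/5, so the other 4 collectively hold it with probability 4/5.
The host can always find 2 empty doors to open, so the reveals don't change that 4/5; it is now spread over the 2 remaining unopened doors.
P(win by switching) = (4/5) · (1/2) = 2/5 ≈ 0.400.

0.400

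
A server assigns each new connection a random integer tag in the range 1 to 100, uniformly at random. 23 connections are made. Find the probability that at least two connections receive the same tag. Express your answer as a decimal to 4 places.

0.9357

It's easier to compute the probability that all 23 are distinct.
P(all distinct) = 100/100 · 99/100 · ··· · 78/100 ≈ 0.0643.
So the probability of at least one match is 1 − 0.0643 = 0.9357.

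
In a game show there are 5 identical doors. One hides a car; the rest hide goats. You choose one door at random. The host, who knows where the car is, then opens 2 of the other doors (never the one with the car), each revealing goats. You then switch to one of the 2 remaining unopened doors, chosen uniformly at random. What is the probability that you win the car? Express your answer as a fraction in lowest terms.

Your original door holds the car with probability 1/5, so the other 4 collectively hold it with probability 4/5.
The host can always find 2 empty doors to open, so the reveals don't change that 4/5; it is now spread over the 2 remaining unopened doors.
P(win by switching) = (4/5) · (1/2) = 2/5.

2/5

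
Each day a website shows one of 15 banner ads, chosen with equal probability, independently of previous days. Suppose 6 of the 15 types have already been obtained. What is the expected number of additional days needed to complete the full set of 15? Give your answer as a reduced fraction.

7129/168

Starting from 6 distinct types, each trial gives a new one with probability (15−i)/15 when i types are held, so the wait for the next new type is 15/(15−i).
E = 15/9 + 15/8 + 15/7 + 15/6 + 15/5 + 15/4 + 15/3 + 15/2 + 15/1 = 7129/168.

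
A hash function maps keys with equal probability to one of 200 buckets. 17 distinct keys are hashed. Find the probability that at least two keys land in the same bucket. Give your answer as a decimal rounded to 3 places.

0.503

It's easier to compute the probability that all 17 are distinct.
P(all distinct) = 200/200 · 199/200 · ··· · 184/200 ≈ 0.497.
So the probability of at least one match is 1 − 0.497 = 0.503.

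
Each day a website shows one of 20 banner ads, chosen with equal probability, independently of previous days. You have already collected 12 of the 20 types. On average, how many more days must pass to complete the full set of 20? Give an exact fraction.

Starting from 12 distinct types, each trial gives a new one with probability (20−i)/20 when i types are held, so the wait for the next new type is 20/(20−i).
E = 20/8 + 20/7 + 20/6 + 20/5 + 20/4 + 20/3 + 20/2 + 20/1 = 761/14.

761/14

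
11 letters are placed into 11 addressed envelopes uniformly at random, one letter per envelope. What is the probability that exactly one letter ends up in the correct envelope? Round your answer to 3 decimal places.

0.368

Choose which one is fixed: C(11,1) = 11 ways.
The remaining 10 must have no fixed point: D(10) = 1334961.
P = 11·1334961/39916800 = 16481/44800 ≈ 0.368.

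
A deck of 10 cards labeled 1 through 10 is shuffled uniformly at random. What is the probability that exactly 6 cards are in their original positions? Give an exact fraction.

Choose which 6 of the 10 are fixed: C(10,6) = 210 ways.
The remaining 4 must have no fixed point: D(4) = 9.
P = 210·9/3628800 = 1/1920.

1/1920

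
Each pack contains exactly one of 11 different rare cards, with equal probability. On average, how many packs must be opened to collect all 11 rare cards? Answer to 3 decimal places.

33.219

After i distinct types are collected, each trial gives a new one with probability (11−i)/11, so the expected wait for the next new type is 11/(11−i).
E = 11/11 + 11/10 + 11/9 + 11/8 + 11/7 + 11/6 + 11/5 + 11/4 + 11/3 + 11/2 + 11/1 = 83711/2520 ≈ 33.219.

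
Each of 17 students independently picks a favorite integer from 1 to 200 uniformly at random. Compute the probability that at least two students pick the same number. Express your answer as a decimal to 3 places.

0.503

It's easier to compute the probability that all 17 are distinct.
P(all distinct) = 200/200 · 199/200 · ··· · 184/200 ≈ 0.497.
So the probability of at least one match is 1 − 0.497 = 0.503.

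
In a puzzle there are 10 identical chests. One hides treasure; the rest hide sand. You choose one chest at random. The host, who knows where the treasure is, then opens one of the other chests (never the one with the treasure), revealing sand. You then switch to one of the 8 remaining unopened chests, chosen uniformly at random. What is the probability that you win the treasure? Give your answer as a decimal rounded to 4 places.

0.1125

Your original chest holds the treasure with probability 1/10, so the other 9 collectively hold it with probability 9/10.
The host can always find an empty chest to open, so this doesn't change that 9/10; it is now spread over the 8 remaining unopened chests.
P(win by switching) = (9/10) · (1/8) = 9/80 ≈ 0.1125.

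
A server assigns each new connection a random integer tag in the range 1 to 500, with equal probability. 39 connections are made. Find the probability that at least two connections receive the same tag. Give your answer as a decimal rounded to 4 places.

It's easier to compute the probability that all 39 are distinct.
P(all distinct) = 500/500 · 499/500 · ··· · 462/500 ≈ 0.2184.
So the probability of at least one match is 1 − 0.2184 = 0.7816.

0.7816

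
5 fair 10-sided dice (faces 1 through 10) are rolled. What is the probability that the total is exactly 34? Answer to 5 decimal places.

0.03795

There are 10^5 = 100000 equally likely outcomes.
The number of ordered 5-tuples from {1,…,10} summing to 34 is 3795.
P(sum = 34) = 3795/100000 = 759/20000 ≈ 0.03795.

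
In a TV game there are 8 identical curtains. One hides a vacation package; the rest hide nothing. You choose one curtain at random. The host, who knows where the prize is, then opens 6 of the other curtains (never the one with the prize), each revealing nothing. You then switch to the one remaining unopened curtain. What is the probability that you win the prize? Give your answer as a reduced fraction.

7/8

Your original curtain holds the prize with probability 1/8, so the other 7 collectively hold it with probability 7/8.
The host can always find 6 empty curtains to open, so the reveals don't change that 7/8; it is now spread over the 1 remaining unopened curtain.
P(win by switching) = (7/8) · (1/1) = 7/8.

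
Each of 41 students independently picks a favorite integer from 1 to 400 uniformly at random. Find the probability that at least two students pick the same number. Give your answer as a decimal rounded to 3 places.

0.880

It's easier to compute the probability that all 41 are distinct.
P(all distinct) = 400/400 · 399/400 · ··· · 360/400 ≈ 0.120.
So the probability of at least one match is 1 − 0.120 = 0.880.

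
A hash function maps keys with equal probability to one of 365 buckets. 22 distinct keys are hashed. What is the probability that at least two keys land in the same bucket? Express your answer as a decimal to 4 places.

0.4757

It's easier to compute the probability that all 22 are distinct.
P(all distinct) = 365/365 · 364/365 · ··· · 344/365 ≈ 0.5243.
So the probability of at least one match is 1 − 0.5243 = 0.4757.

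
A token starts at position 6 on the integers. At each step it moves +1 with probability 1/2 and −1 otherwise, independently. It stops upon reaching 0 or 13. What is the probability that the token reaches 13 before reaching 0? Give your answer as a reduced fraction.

With a fair step, P(i) = ½P(i−1) + ½P(i+1) with P(0)=0, P(13)=1 has the linear solution P(i) = i/13.
P(6) = 6/13.

6/13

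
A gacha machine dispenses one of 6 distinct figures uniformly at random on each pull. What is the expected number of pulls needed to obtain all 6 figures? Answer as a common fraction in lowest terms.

After i distinct types are collected, each trial gives a new one with probability (6−i)/6, so the expected wait for the next new type is 6/(6−i).
E = 6/6 + 6/5 + 6/4 + 6/3 + 6/2 + 6/1 = 147/10.

147/10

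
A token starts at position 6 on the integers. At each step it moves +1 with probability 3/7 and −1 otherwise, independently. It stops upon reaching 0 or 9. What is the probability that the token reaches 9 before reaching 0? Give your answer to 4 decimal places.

Let r = q/p = (4/7)/(3/7) = 4/3. The recurrence P(i) = p·P(i+1) + q·P(i−1) with P(0)=0, P(9)=1 gives P(i) = (1 − r^i)/(1 − r^9).
P(6) = (1 − (4/3)^6) / (1 − (4/3)^9) = 2457/6553 ≈ 0.3749.

0.3749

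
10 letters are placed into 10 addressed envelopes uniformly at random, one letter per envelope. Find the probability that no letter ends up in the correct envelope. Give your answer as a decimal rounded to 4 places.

This is the derangement probability: permutations of 10 with no fixed point.
D(10) = 10! · (1 − 1/1! + 1/2! − ··· + (−1)^10/10!) = 1334961.
P = 1334961/3628800 = 16481/44800 ≈ 0.3679.

0.3679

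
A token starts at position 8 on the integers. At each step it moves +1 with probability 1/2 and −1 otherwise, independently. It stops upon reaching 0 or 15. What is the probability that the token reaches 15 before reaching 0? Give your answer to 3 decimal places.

With a fair step, P(i) = ½P(i−1) + ½P(i+1) with P(0)=0, P(15)=1 has the linear solution P(i) = i/15.
P(8) = 8/15 ≈ 0.533.

0.533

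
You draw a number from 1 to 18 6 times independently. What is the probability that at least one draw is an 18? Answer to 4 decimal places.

P(no draw is an 18) = (17/18)^6 ≈ 0.7097.
P(at least one) = 1 − 0.7097 = 0.2903.

0.2903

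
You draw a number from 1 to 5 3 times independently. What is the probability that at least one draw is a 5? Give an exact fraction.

61/125

P(no draw is a 5) = (4/5)^3 = 64/125.
P(at least one) = 1 − 64/125 = 61/125.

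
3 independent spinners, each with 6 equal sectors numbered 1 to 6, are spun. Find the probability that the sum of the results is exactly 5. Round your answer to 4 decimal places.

There are 6^3 = 216 equally likely outcomes.
The number of ordered 3-tuples from {1,…,6} summing to 5 is 6.
P(sum = 5) = 6/216 = 1/36 ≈ 0.0278.

0.0278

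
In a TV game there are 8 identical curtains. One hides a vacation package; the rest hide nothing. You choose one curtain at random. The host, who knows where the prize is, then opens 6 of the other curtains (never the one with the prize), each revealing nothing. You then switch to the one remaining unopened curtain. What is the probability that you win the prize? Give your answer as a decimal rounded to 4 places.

0.8750

Your original curtain holds the prize with probability 1/8, so the other 7 collectively hold it with probability 7/8.
The host can always find 6 empty curtains to open, so the reveals don't change that 7/8; it is now spread over the 1 remaining unopened curtain.
P(win by switching) = (7/8) · (1/1) = 7/8 ≈ 0.8750.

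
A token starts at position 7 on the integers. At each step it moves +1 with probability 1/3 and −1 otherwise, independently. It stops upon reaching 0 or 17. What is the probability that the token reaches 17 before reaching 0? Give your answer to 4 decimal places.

Let r = q/p = (2/3)/(1/3) = 2. The recurrence P(i) = p·P(i+1) + q·P(i−1) with P(0)=0, P(17)=1 gives P(i) = (1 − r^i)/(1 − r^17).
P(7) = (1 − (2)^7) / (1 − (2)^17) = 127/131071 ≈ 0.0010.

0.0010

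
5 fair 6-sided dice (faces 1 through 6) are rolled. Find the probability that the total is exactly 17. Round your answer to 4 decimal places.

0.1003

There are 6^5 = 7776 equally likely outcomes.
The number of ordered 5-tuples from {1,…,6} summing to 17 is 780.
P(sum = 17) = 780/7776 = 65/648 ≈ 0.1003.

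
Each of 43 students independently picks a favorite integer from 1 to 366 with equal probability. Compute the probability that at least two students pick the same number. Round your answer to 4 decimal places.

It's easier to compute the probability that all 43 are distinct.
P(all distinct) = 366/366 · 365/366 · ··· · 324/366 ≈ 0.0766.
So the probability of at least one match is 1 − 0.0766 = 0.9234.

0.9234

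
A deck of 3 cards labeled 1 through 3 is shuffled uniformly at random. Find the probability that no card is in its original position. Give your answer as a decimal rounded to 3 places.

This is the derangement probability: permutations of 3 with no fixed point.
D(3) = 3! · (1 − 1/1! + 1/2! − ··· + (−1)^3/3!) = 2.
P = 2/6 = 1/3 ≈ 0.333.

0.333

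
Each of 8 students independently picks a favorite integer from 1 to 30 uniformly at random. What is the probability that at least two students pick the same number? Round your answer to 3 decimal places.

0.640

It's easier to compute the probability that all 8 are distinct.
P(all distinct) = 30/30 · 29/30 · ··· · 23/30 ≈ 0.360.
So the probability of at least one match is 1 − 0.360 = 0.640.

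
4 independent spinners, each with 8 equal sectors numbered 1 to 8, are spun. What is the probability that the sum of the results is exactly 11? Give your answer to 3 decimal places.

There are 8^4 = 4096 equally likely outcomes.
The number of ordered 4-tuples from {1,…,8} summing to 11 is 120.
P(sum = 11) = 120/4096 = 15/512 ≈ 0.029.

0.029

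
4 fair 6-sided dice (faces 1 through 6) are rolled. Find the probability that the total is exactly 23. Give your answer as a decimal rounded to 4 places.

0.0031

There are 6^4 = 1296 equally likely outcomes.
The number of ordered 4-tuples from {1,…,6} summing to 23 is 4.
P(sum = 23) = 4/1296 = 1/324 ≈ 0.0031.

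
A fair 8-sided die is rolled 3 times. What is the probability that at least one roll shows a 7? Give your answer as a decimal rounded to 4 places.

0.3301

P(no roll shows a 7) = (7/8)^3 ≈ 0.6699.
P(at least one) = 1 − 0.6699 = 0.3301.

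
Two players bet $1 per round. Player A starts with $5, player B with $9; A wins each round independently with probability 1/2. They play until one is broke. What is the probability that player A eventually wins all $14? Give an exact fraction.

With a fair step, P(i) = ½P(i−1) + ½P(i+1) with P(0)=0, P(14)=1 has the linear solution P(i) = i/14.
P(5) = 5/14.

5/14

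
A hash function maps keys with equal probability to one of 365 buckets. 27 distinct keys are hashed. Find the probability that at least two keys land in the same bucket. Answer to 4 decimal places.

0.6269

It's easier to compute the probability that all 27 are distinct.
P(all distinct) = 365/365 · 364/365 · ··· · 339/365 ≈ 0.3731.
So the probability of at least one match is 1 − 0.3731 = 0.6269.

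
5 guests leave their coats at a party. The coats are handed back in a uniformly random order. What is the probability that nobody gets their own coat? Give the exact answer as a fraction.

11/30

This is the derangement probability: permutations of 5 with no fixed point.
D(5) = 5! · (1 − 1/1! + 1/2! − ··· + (−1)^5/5!) = 44.
P = 44/120 = 11/30.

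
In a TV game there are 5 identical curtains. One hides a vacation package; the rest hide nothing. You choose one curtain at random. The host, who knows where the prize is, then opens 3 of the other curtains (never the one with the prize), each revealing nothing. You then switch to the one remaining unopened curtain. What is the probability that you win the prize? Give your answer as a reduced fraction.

Your original curtain holds the prize with probability 1/5, so the other 4 collectively hold it with probability 4/5.
The host can always find 3 empty curtains to open, so the reveals don't change that 4/5; it is now spread over the 1 remaining unopened curtain.
P(win by switching) = (4/5) · (1/1) = 4/5.

4/5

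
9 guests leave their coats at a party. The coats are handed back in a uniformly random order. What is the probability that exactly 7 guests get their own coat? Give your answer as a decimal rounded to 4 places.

0.0001

Choose which 7 of the 9 are fixed: C(9,7) = 36 ways.
The remaining 2 must have no fixed point: D(2) = 1.
P = 36·1/362880 = 1/10080 ≈ 0.0001.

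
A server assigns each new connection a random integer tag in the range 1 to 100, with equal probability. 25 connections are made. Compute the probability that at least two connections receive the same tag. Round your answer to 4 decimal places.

It's easier to compute the probability that all 25 are distinct.
P(all distinct) = 100/100 · 99/100 · ··· · 76/100 ≈ 0.0376.
So the probability of at least one match is 1 − 0.0376 = 0.9624.

0.9624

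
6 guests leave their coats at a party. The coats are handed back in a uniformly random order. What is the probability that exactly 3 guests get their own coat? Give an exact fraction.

1/18

Choose which 3 of the 6 are fixed: C(6,3) = 20 ways.
The remaining 3 must have no fixed point: D(3) = 2.
P = 20·2/720 = 1/18.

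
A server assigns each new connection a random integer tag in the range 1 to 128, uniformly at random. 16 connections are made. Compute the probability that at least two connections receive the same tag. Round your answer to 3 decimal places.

It's easier to compute the probability that all 16 are distinct.
P(all distinct) = 128/128 · 127/128 · ··· · 113/128 ≈ 0.376.
So the probability of at least one match is 1 − 0.376 = 0.624.

0.624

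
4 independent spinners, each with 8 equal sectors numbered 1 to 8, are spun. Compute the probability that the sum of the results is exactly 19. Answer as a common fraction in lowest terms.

21/256

There are 8^4 = 4096 equally likely outcomes.
The number of ordered 4-tuples from {1,…,8} summing to 19 is 336.
P(sum = 19) = 336/4096 = 21/256.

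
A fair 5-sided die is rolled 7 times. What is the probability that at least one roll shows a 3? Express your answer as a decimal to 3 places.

0.790

P(no roll shows a 3) = (4/5)^7 ≈ 0.210.
P(at least one) = 1 − 0.210 = 0.790.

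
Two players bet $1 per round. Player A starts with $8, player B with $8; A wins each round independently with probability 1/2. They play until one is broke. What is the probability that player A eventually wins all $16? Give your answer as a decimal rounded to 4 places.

0.5000

With a fair step, P(i) = ½P(i−1) + ½P(i+1) with P(0)=0, P(16)=1 has the linear solution P(i) = i/16.
P(8) = 8/16 = 1/2 ≈ 0.5000.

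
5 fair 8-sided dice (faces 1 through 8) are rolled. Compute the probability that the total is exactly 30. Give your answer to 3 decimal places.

0.028

There are 8^5 = 32768 equally likely outcomes.
The number of ordered 5-tuples from {1,…,8} summing to 30 is 926.
P(sum = 30) = 926/32768 = 463/16384 ≈ 0.028.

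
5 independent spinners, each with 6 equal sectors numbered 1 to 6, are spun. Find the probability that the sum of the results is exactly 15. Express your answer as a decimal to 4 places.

There are 6^5 = 7776 equally likely outcomes.
The number of ordered 5-tuples from {1,…,6} summing to 15 is 651.
P(sum = 15) = 651/7776 = 217/2592 ≈ 0.0837.

0.0837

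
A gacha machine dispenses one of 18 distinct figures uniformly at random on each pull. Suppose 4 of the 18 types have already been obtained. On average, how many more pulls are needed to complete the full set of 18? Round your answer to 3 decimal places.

58.528

Starting from 4 distinct types, each trial gives a new one with probability (18−i)/18 when i types are held, so the wait for the next new type is 18/(18−i).
E = 18/14 + 18/13 + 18/12 + 18/11 + 18/10 + 18/9 + 18/8 + 18/7 + 18/6 + 18/5 + 18/4 + 18/3 + 18/2 + 18/1 = 1171733/20020 ≈ 58.528.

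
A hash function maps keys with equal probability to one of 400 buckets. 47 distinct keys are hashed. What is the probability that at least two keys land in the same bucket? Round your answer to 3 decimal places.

0.940

It's easier to compute the probability that all 47 are distinct.
P(all distinct) = 400/400 · 399/400 · ··· · 354/400 ≈ 0.060.
So the probability of at least one match is 1 − 0.060 = 0.940.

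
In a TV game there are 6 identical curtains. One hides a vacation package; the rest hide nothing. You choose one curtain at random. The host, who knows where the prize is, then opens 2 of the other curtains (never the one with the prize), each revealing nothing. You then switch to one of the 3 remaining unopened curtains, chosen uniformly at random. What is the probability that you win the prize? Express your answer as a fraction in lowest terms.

5/18

Your original curtain holds the prize with probability 1/6, so the other 5 collectively hold it with probability 5/6.
The host can always find 2 empty curtains to open, so the reveals don't change that 5/6; it is now spread over the 3 remaining unopened curtains.
P(win by switching) = (5/6) · (1/3) = 5/18.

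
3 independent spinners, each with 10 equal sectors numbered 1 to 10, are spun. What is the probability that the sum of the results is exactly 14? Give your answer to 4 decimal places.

There are 10^3 = 1000 equally likely outcomes.
The number of ordered 3-tuples from {1,…,10} summing to 14 is 69.
P(sum = 14) = 69/1000 ≈ 0.0690.

0.0690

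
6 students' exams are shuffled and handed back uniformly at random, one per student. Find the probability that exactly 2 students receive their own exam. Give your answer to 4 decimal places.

Choose which 2 of the 6 are fixed: C(6,2) = 15 ways.
The remaining 4 must have no fixed point: D(4) = 9.
P = 15·9/720 = 3/16 ≈ 0.1875.

0.1875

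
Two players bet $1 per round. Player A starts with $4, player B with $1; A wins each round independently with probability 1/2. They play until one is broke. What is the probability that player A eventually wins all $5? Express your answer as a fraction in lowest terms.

4/5

With a fair step, P(i) = ½P(i−1) + ½P(i+1) with P(0)=0, P(5)=1 has the linear solution P(i) = i/5.
P(4) = 4/5.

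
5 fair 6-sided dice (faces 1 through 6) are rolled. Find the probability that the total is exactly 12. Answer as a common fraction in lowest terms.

There are 6^5 = 7776 equally likely outcomes.
The number of ordered 5-tuples from {1,…,6} summing to 12 is 305.
P(sum = 12) = 305/7776.

305/7776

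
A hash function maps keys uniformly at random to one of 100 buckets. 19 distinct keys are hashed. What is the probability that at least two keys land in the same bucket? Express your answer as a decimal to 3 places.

0.839

It's easier to compute the probability that all 19 are distinct.
P(all distinct) = 100/100 · 99/100 · ··· · 82/100 ≈ 0.161.
So the probability of at least one match is 1 − 0.161 = 0.839.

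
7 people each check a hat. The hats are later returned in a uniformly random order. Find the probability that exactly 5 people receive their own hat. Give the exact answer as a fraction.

Choose which 5 of the 7 are fixed: C(7,5) = 21 ways.
The remaining 2 must have no fixed point: D(2) = 1.
P = 21·1/5040 = 1/240.

1/240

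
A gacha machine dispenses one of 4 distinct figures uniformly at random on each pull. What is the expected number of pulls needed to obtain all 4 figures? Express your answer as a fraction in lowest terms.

25/3

After i distinct types are collected, each trial gives a new one with probability (4−i)/4, so the expected wait for the next new type is 4/(4−i).
E = 4/4 + 4/3 + 4/2 + 4/1 = 25/3.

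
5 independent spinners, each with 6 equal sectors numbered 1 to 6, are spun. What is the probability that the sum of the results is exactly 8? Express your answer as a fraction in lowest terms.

35/7776

There are 6^5 = 7776 equally likely outcomes.
The number of ordered 5-tuples from {1,…,6} summing to 8 is 35.
P(sum = 8) = 35/7776.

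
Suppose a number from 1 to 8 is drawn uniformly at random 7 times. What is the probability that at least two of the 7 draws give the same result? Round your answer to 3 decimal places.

0.981

P(all 7 different) = 8/8 · 7/8 · ··· · 2/8 ≈ 0.019.
P(at least two equal) = 1 − 0.019 = 0.981.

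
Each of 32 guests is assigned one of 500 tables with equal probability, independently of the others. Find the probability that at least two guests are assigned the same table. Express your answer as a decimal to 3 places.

0.637

It's easier to compute the probability that all 32 are distinct.
P(all distinct) = 500/500 · 499/500 · ··· · 469/500 ≈ 0.363.
So the probability of at least one match is 1 − 0.363 = 0.637.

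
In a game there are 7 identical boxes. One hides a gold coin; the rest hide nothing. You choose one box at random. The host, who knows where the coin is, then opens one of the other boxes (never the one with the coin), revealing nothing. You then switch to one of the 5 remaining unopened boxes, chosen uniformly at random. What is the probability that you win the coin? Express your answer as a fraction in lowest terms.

6/35

Your original box holds the coin with probability 1/7, so the other 6 collectively hold it with probability 6/7.
The host can always find an empty box to open, so this doesn't change that 6/7; it is now spread over the 5 remaining unopened boxes.
P(win by switching) = (6/7) · (1/5) = 6/35.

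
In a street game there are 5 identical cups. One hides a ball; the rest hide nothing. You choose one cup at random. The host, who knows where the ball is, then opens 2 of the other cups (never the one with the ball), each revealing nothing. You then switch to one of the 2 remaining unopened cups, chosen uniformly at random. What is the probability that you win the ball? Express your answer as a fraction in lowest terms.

Your original cup holds the ball with probability 1/5, so the other 4 collectively hold it with probability 4/5.
The host can always find 2 empty cups to open, so the reveals don't change that 4/5; it is now spread over the 2 remaining unopened cups.
P(win by switching) = (4/5) · (1/2) = 2/5.

2/5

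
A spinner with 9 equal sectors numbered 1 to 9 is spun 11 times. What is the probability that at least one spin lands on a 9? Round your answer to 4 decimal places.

P(no spin lands on a 9) = (8/9)^11 ≈ 0.2737.
P(at least one) = 1 − 0.2737 = 0.7263.

0.7263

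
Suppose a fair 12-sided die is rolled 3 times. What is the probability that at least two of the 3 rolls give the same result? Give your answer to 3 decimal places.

0.236

P(all 3 different) = 12/12 · 11/12 · ··· · 10/12 ≈ 0.764.
P(at least two equal) = 1 − 0.764 = 0.236.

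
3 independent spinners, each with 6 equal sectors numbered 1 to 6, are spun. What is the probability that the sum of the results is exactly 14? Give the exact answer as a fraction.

There are 6^3 = 216 equally likely outcomes.
The number of ordered 3-tuples from {1,…,6} summing to 14 is 15.
P(sum = 14) = 15/216 = 5/72.

5/72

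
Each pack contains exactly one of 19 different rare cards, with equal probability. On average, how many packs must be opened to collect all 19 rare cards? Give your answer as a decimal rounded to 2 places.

67.41

After i distinct types are collected, each trial gives a new one with probability (19−i)/19, so the expected wait for the next new type is 19/(19−i).
E = 19/19 + 19/18 + 19/17 + 19/16 + 19/15 + 19/14 + 19/13 + 19/12 + 19/11 + 19/10 + 19/9 + 19/8 + 19/7 + 19/6 + 19/5 + 19/4 + 19/3 + 19/2 + 19/1 = 275295799/4084080 ≈ 67.41.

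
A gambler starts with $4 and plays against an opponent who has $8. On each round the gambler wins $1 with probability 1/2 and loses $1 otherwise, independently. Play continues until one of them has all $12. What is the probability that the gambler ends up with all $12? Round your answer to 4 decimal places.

With a fair step, P(i) = ½P(i−1) + ½P(i+1) with P(0)=0, P(12)=1 has the linear solution P(i) = i/12.
P(4) = 4/12 = 1/3 ≈ 0.3333.

0.3333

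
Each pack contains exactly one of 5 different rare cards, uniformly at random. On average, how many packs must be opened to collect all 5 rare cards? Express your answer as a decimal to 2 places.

11.42

After i distinct types are collected, each trial gives a new one with probability (5−i)/5, so the expected wait for the next new type is 5/(5−i).
E = 5/5 + 5/4 + 5/3 + 5/2 + 5/1 = 137/12 ≈ 11.42.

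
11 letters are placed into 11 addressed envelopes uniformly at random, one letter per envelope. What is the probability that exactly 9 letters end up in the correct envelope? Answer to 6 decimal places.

Choose which 9 of the 11 are fixed: C(11,9) = 55 ways.
The remaining 2 must have no fixed point: D(2) = 1.
P = 55·1/39916800 = 1/725760 ≈ 0.000001.

0.000001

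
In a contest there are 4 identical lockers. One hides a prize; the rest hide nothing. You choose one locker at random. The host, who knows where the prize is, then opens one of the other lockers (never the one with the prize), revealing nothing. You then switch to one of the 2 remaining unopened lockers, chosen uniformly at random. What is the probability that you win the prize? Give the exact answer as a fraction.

Your original locker holds the prize with probability 1/4, so the other 3 collectively hold it with probability 3/4.
The host can always find an empty locker to open, so this doesn't change that 3/4; it is now spread over the 2 remaining unopened lockers.
P(win by switching) = (3/4) · (1/2) = 3/8.

3/8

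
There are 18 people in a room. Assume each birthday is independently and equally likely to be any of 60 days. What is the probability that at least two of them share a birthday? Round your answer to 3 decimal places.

It's easier to compute the probability that all 18 are distinct.
P(all distinct) = 60/60 · 59/60 · ··· · 43/60 ≈ 0.058.
So the probability of at least one match is 1 − 0.058 = 0.942.

0.942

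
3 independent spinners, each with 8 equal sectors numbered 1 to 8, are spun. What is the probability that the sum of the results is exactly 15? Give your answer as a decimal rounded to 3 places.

0.090

There are 8^3 = 512 equally likely outcomes.
The number of ordered 3-tuples from {1,…,8} summing to 15 is 46.
P(sum = 15) = 46/512 = 23/256 ≈ 0.090.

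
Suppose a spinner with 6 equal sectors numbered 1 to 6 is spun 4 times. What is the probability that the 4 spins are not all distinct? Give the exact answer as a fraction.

13/18

P(all 4 different) = 6/6 · 5/6 · ··· · 3/6 = 5/18.
P(at least two equal) = 1 − 5/18 = 13/18.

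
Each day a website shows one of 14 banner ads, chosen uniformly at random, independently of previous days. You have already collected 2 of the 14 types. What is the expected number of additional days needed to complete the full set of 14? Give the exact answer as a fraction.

Starting from 2 distinct types, each trial gives a new one with probability (14−i)/14 when i types are held, so the wait for the next new type is 14/(14−i).
E = 14/12 + 14/11 + 14/10 + 14/9 + 14/8 + 14/7 + 14/6 + 14/5 + 14/4 + 14/3 + 14/2 + 14/1 = 86021/1980.

86021/1980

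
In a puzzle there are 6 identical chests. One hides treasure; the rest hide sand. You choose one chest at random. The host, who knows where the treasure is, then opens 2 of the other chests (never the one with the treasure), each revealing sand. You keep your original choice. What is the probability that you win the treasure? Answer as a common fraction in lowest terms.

The host can always open 2 empty chests regardless of your choice, so the reveals give no information about your original chest.
P(win by staying) = 1/6.

1/6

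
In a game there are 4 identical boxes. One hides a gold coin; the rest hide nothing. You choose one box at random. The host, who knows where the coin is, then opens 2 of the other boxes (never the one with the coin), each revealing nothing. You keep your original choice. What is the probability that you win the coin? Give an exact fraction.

1/4

The host can always open 2 empty boxes regardless of your choice, so the reveals give no information about your original box.
P(win by staying) = 1/4.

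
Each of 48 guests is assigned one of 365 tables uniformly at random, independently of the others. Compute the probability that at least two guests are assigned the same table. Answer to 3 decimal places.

It's easier to compute the probability that all 48 are distinct.
P(all distinct) = 365/365 · 364/365 · ··· · 318/365 ≈ 0.039.
So the probability of at least one match is 1 − 0.039 = 0.961.

0.961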